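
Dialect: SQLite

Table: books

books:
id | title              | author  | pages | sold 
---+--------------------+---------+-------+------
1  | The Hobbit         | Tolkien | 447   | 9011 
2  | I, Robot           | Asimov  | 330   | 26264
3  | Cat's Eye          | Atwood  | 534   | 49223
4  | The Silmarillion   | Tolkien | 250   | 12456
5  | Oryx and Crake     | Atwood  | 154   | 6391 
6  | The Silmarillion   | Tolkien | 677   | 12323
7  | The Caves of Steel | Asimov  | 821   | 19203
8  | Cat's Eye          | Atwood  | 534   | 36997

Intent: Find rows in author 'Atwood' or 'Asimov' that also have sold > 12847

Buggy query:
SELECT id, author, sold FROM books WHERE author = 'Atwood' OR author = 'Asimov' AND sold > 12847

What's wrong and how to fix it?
Bug: Without parentheses, AND is evaluated before OR, so the sold filter only applies to the 'Asimov' branch

Fix: Group the OR with parentheses (or use IN), then AND the threshold

Corrected query:
SELECT id, author, sold FROM books WHERE (author = 'Atwood' OR author = 'Asimov') AND sold > 12847

Result:
id | author | sold 
---+--------+------
2  | Asimov | 26264
3  | Atwood | 49223
7  | Asimov | 19203
8  | Atwood | 36997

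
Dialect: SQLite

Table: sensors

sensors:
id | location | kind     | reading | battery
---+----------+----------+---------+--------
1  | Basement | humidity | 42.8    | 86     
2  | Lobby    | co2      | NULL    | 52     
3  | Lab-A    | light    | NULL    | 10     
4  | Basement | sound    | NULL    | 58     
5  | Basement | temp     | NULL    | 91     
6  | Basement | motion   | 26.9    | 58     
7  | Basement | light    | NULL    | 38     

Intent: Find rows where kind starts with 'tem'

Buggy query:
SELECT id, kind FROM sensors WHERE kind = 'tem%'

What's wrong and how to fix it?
Bug: '=' compares the literal string including the % character; pattern matching needs LIKE

Fix: Use LIKE for wildcard pattern matching

Corrected query:
SELECT id, kind FROM sensors WHERE kind LIKE 'tem%'

Result:
id | kind
---+-----
5  | temp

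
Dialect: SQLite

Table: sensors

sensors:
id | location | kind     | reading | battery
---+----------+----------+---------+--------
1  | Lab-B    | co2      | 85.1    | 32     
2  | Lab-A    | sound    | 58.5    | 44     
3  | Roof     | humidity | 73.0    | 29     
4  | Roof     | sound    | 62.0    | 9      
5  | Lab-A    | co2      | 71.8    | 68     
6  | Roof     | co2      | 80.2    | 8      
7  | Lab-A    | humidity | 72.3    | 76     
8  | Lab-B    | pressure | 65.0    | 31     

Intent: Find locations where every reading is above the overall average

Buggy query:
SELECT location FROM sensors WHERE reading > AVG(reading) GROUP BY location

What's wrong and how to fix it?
Bug: AVG() is an aggregate; it can't sit directly in WHERE

Fix: Use a subquery for AVG and a HAVING MIN(...) filter so the condition holds for every row in the group

Corrected query:
SELECT location FROM sensors GROUP BY location HAVING MIN(reading) > (SELECT AVG(reading) FROM sensors)

Result:
(no rows)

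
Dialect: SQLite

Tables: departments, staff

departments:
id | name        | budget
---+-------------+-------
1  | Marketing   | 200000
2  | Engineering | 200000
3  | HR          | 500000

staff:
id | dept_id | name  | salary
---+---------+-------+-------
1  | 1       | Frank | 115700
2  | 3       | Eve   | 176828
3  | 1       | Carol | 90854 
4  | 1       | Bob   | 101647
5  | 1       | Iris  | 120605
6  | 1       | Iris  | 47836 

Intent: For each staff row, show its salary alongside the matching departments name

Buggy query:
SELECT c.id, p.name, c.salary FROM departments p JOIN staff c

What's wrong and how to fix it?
Bug: JOIN with no ON clause produces a cartesian product; every staff row pairs with every departments row

Fix: Specify the join condition linking the foreign key to the parent id

Corrected query:
SELECT c.id, p.name, c.salary FROM departments p JOIN staff c ON c.dept_id = p.id

Result:
id | name      | salary
---+-----------+-------
1  | Marketing | 115700
2  | HR        | 176828
3  | Marketing | 90854 
4  | Marketing | 101647
5  | Marketing | 120605
6  | Marketing | 47836 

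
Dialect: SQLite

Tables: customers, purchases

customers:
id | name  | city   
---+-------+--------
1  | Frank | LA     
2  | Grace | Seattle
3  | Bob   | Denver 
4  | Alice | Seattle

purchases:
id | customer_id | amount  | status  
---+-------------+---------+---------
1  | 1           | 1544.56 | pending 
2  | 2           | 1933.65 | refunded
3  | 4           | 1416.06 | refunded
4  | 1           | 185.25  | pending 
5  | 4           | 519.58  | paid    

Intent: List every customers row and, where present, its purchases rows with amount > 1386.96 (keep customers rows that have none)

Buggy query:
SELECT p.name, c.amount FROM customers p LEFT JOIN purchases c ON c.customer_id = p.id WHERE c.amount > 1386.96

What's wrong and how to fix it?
Bug: A WHERE condition on the right-hand table after LEFT JOIN drops unmatched parents

Fix: Put 'c.amount > 1386.96' in the JOIN's ON clause instead of WHERE

Corrected query:
SELECT p.name, c.amount FROM customers p LEFT JOIN purchases c ON c.customer_id = p.id AND c.amount > 1386.96

Result:
name  | amount 
------+--------
Frank | 1544.56
Grace | 1933.65
Bob   | NULL   
Alice | 1416.06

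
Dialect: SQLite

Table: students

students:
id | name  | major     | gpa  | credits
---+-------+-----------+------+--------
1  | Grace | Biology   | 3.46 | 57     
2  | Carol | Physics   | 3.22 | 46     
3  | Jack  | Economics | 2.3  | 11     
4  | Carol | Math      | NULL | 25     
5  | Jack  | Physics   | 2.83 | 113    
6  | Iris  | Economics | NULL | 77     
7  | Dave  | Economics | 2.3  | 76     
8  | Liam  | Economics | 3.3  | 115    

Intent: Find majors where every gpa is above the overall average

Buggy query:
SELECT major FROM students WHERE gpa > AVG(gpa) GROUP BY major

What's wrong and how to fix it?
Bug: WHERE evaluates per row before aggregation, so AVG() is unavailable

Fix: Use a subquery for AVG and a HAVING MIN(...) filter so the condition holds for every row in the group

Corrected query:
SELECT major FROM students GROUP BY major HAVING MIN(gpa) > (SELECT AVG(gpa) FROM students)

Result:
major  
-------
Biology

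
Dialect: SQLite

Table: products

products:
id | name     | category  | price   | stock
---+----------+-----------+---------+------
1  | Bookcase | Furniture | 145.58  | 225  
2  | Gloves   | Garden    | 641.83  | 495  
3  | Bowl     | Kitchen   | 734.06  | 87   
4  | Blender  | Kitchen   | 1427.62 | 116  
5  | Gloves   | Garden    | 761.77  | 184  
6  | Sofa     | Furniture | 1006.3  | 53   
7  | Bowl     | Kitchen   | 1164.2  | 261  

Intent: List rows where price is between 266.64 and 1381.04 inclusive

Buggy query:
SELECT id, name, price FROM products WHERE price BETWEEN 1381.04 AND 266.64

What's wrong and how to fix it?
Bug: BETWEEN expects the lower bound first; with 1381.04 AND 266.64 the range is empty

Fix: Swap the bounds so the smaller value comes first

Corrected query:
SELECT id, name, price FROM products WHERE price BETWEEN 266.64 AND 1381.04

Result:
id | name   | price 
---+--------+-------
2  | Gloves | 641.83
3  | Bowl   | 734.06
5  | Gloves | 761.77
6  | Sofa   | 1006.3
7  | Bowl   | 1164.2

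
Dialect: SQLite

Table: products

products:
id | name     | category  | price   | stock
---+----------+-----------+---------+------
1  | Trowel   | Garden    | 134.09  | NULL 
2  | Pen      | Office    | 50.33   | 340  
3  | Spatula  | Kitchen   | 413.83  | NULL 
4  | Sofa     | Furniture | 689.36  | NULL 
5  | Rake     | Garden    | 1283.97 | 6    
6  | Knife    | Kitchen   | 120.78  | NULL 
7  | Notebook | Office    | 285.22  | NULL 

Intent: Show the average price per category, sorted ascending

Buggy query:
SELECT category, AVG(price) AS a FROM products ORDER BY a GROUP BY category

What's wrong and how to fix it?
Bug: ORDER BY appears before GROUP BY; SQL clause order requires GROUP BY first

Fix: Move ORDER BY to the end, after GROUP BY

Corrected query:
SELECT category, AVG(price) AS a FROM products GROUP BY category ORDER BY a

Result:
category  | a      
----------+--------
Office    | 167.775
Kitchen   | 267.305
Furniture | 689.36 
Garden    | 709.03 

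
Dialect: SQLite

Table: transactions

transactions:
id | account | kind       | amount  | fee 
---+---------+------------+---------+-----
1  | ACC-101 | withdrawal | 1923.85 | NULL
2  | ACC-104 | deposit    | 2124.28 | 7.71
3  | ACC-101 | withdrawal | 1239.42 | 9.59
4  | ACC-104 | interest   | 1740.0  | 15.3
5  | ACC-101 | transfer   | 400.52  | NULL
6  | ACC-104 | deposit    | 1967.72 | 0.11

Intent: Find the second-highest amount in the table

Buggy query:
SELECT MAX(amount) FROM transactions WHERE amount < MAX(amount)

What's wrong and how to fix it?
Bug: MAX(amount) on the right of the comparison is an aggregate-in-WHERE error

Fix: Put the inner MAX in a scalar subquery

Corrected query:
SELECT MAX(amount) FROM transactions WHERE amount < (SELECT MAX(amount) FROM transactions)

Result:
MAX(amount)
-----------
1967.72    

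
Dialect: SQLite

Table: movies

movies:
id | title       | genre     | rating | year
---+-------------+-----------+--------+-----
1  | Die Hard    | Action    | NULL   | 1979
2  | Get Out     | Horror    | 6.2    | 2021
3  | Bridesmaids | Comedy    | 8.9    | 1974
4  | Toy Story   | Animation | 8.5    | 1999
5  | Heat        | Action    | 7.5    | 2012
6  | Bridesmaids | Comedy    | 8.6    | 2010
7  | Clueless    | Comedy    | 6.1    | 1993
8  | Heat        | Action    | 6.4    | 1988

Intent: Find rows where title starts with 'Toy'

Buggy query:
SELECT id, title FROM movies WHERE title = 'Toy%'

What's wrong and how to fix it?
Bug: '=' compares the literal string including the % character; pattern matching needs LIKE

Fix: Replace '=' with LIKE so 'Toy%' is treated as a pattern

Corrected query:
SELECT id, title FROM movies WHERE title LIKE 'Toy%'

Result:
id | title    
---+----------
4  | Toy Story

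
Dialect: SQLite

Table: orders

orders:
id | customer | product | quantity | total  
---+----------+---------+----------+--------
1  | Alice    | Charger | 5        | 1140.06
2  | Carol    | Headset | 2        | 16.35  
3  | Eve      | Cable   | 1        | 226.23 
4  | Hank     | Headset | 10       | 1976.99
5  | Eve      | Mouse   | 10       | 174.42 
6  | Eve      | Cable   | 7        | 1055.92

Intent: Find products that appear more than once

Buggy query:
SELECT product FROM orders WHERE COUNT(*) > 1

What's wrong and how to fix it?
Bug: WHERE can't reference COUNT(*); aggregates are computed after WHERE

Fix: GROUP BY product, then filter groups with HAVING COUNT(*) > 1

Corrected query:
SELECT product FROM orders GROUP BY product HAVING COUNT(*) > 1

Result:
product
-------
Cable  
Headset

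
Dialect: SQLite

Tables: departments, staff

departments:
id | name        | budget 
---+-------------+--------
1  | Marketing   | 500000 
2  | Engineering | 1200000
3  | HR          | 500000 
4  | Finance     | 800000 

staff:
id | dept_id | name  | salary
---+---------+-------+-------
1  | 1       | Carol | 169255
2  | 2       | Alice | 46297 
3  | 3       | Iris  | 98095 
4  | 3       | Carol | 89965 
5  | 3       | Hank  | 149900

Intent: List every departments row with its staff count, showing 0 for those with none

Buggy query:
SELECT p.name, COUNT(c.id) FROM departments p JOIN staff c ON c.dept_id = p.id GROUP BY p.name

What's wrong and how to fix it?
Bug: An inner join excludes parents with zero children

Fix: Use LEFT JOIN so parents without children still appear (COUNT(c.id) gives 0)

Corrected query:
SELECT p.name, COUNT(c.id) FROM departments p LEFT JOIN staff c ON c.dept_id = p.id GROUP BY p.name

Result:
name        | COUNT(c.id)
------------+------------
Engineering | 1          
Finance     | 0          
HR          | 3          
Marketing   | 1          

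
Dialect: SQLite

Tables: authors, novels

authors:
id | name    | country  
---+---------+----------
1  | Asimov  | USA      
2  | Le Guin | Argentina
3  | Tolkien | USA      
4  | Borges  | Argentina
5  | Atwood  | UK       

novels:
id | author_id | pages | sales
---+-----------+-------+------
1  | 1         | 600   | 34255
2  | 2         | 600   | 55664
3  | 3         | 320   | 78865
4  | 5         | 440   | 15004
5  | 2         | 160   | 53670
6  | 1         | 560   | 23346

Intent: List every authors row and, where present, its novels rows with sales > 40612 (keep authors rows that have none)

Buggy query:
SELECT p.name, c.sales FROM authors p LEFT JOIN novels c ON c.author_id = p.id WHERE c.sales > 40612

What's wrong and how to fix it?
Bug: A WHERE condition on the right-hand table after LEFT JOIN drops unmatched parents

Fix: Move the right-table condition into the ON clause so unmatched parents are kept

Corrected query:
SELECT p.name, c.sales FROM authors p LEFT JOIN novels c ON c.author_id = p.id AND c.sales > 40612

Result:
name    | sales
--------+------
Asimov  | NULL 
Le Guin | 53670
Le Guin | 55664
Tolkien | 78865
Borges  | NULL 
Atwood  | NULL 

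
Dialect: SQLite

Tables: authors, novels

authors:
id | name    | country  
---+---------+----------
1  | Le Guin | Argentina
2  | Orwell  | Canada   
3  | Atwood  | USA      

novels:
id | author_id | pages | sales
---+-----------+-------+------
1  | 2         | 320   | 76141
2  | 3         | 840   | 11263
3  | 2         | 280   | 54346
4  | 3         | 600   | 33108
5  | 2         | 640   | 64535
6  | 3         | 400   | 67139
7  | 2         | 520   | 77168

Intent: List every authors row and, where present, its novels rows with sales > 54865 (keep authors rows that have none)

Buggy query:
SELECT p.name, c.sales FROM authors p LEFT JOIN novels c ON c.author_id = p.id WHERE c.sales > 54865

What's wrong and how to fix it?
Bug: Filtering c.sales in WHERE discards the NULL rows produced by LEFT JOIN, turning it into an inner join

Fix: Put 'c.sales > 54865' in the JOIN's ON clause instead of WHERE

Corrected query:
SELECT p.name, c.sales FROM authors p LEFT JOIN novels c ON c.author_id = p.id AND c.sales > 54865

Result:
name    | sales
--------+------
Le Guin | NULL 
Orwell  | 64535
Orwell  | 76141
Orwell  | 77168
Atwood  | 67139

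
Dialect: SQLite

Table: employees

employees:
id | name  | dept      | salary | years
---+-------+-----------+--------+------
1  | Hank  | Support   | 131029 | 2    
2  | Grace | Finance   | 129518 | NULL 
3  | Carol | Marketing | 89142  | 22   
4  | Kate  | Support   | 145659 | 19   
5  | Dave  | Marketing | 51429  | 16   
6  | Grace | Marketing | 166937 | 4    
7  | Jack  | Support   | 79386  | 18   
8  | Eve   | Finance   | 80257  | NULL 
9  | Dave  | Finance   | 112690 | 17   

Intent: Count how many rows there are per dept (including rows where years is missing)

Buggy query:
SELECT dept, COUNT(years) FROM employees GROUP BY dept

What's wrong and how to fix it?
Bug: COUNT(column) counts non-NULL values only; rows with NULL years aren't counted

Fix: Replace COUNT(years) with COUNT(*)

Corrected query:
SELECT dept, COUNT(*) FROM employees GROUP BY dept

Result:
dept      | COUNT(*)
----------+---------
Finance   | 3       
Marketing | 3       
Support   | 3       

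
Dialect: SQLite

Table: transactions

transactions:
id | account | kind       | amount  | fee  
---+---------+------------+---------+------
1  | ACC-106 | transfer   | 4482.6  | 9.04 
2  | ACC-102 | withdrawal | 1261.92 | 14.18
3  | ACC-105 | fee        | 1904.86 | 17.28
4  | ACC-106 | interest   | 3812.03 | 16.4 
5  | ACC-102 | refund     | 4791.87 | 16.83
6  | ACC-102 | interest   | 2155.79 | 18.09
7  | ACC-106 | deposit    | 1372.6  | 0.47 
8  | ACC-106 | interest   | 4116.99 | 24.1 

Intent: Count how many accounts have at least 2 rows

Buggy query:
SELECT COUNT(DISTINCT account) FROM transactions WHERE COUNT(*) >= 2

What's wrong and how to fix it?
Bug: WHERE filters individual rows, not groups, so a group-level COUNT is invalid there

Fix: Group first with HAVING COUNT(*) >= 2, then COUNT the resulting groups

Corrected query:
SELECT COUNT(*) FROM (SELECT account FROM transactions GROUP BY account HAVING COUNT(*) >= 2)

Result:
COUNT(*)
--------
2       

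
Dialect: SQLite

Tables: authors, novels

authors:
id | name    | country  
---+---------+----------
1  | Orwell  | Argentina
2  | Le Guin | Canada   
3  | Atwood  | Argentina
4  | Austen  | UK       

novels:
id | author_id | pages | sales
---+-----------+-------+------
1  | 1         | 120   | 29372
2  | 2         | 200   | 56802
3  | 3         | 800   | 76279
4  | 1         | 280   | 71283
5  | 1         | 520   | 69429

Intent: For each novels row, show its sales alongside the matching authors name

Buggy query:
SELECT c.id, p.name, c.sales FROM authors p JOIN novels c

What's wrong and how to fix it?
Bug: JOIN with no ON clause produces a cartesian product; every novels row pairs with every authors row

Fix: Specify the join condition linking the foreign key to the parent id

Corrected query:
SELECT c.id, p.name, c.sales FROM authors p JOIN novels c ON c.author_id = p.id

Result:
id | name    | sales
---+---------+------
1  | Orwell  | 29372
2  | Le Guin | 56802
3  | Atwood  | 76279
4  | Orwell  | 71283
5  | Orwell  | 69429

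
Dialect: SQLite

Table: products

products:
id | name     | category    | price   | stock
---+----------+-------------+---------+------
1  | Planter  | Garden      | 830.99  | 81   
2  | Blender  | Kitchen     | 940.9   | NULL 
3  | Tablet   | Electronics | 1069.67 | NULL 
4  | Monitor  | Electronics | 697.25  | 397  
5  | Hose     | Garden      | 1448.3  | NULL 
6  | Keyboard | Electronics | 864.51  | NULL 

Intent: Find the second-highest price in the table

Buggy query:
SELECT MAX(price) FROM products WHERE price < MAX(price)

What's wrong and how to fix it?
Bug: MAX(price) on the right of the comparison is an aggregate-in-WHERE error

Fix: Put the inner MAX in a scalar subquery

Corrected query:
SELECT MAX(price) FROM products WHERE price < (SELECT MAX(price) FROM products)

Result:
MAX(price)
----------
1069.67   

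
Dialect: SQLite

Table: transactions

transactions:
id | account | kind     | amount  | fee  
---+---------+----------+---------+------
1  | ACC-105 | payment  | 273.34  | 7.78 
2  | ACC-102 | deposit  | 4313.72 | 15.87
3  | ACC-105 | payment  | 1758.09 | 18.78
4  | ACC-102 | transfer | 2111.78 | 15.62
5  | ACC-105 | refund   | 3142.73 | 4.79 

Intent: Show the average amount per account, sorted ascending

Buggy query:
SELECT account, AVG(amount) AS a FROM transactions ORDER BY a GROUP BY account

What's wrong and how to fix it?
Bug: ORDER BY appears before GROUP BY; SQL clause order requires GROUP BY first

Fix: Move ORDER BY to the end, after GROUP BY

Corrected query:
SELECT account, AVG(amount) AS a FROM transactions GROUP BY account ORDER BY a

Result:
account | a      
--------+--------
ACC-105 | 1724.72
ACC-102 | 3212.75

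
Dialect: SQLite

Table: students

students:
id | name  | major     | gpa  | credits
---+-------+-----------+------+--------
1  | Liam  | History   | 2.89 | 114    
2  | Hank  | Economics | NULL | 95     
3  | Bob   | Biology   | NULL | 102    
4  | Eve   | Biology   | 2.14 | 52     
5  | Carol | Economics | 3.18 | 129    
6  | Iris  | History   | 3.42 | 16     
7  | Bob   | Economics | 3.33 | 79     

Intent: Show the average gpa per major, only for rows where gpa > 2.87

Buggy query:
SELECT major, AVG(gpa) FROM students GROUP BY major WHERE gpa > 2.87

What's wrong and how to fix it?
Bug: Row-level WHERE must come before GROUP BY in the clause order

Fix: Place WHERE between FROM and GROUP BY

Corrected query:
SELECT major, AVG(gpa) FROM students WHERE gpa > 2.87 GROUP BY major

Result:
major     | AVG(gpa)
----------+---------
Economics | 3.255   
History   | 3.155   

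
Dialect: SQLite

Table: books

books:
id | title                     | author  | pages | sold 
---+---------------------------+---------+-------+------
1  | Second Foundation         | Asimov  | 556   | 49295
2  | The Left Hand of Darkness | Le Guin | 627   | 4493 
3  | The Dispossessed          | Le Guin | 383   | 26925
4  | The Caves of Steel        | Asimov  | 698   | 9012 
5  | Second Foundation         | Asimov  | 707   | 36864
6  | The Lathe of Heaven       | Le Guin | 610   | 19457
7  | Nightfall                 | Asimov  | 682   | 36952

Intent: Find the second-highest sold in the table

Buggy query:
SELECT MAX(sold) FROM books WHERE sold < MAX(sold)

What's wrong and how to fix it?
Bug: The inner MAX is an aggregate inside WHERE, which is not allowed

Fix: Put the inner MAX in a scalar subquery

Corrected query:
SELECT MAX(sold) FROM books WHERE sold < (SELECT MAX(sold) FROM books)

Result:
MAX(sold)
---------
36952    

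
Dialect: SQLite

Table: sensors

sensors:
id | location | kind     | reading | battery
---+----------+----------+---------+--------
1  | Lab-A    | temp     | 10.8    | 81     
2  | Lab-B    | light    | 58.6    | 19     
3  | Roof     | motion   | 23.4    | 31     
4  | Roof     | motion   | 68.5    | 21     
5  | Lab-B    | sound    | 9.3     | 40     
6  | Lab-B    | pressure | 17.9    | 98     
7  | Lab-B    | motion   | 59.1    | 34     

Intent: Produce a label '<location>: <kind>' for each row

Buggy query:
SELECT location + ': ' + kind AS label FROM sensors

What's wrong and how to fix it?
Bug: SQLite uses || for string concatenation; + coerces text to numbers (yielding 0)

Fix: Replace + with || to concatenate text

Corrected query:
SELECT location || ': ' || kind AS label FROM sensors

Result:
label          
---------------
Lab-A: temp    
Lab-B: light   
Roof: motion   
Roof: motion   
Lab-B: sound   
Lab-B: pressure
Lab-B: motion  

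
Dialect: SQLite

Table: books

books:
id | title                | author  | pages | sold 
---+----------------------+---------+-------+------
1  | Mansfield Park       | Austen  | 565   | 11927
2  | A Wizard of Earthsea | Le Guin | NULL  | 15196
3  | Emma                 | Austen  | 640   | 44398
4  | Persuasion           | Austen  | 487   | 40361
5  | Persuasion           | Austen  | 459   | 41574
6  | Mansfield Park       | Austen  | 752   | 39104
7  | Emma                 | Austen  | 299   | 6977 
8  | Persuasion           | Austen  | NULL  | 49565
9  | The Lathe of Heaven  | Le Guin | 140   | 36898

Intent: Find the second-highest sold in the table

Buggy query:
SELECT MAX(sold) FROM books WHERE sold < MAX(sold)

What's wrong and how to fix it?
Bug: The inner MAX is an aggregate inside WHERE, which is not allowed

Fix: Put the inner MAX in a scalar subquery

Corrected query:
SELECT MAX(sold) FROM books WHERE sold < (SELECT MAX(sold) FROM books)

Result:
MAX(sold)
---------
44398    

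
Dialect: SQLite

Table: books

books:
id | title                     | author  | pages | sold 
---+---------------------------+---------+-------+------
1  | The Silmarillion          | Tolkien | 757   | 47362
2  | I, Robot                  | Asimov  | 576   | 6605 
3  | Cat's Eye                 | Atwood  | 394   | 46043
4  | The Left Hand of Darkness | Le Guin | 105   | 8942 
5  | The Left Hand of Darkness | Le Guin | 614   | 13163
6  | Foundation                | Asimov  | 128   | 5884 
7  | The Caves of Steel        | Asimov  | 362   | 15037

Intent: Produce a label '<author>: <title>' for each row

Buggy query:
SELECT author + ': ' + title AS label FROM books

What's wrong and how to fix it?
Bug: '+' is numeric addition; on text columns SQLite converts them to 0 instead of concatenating

Fix: Use the || operator for string concatenation

Corrected query:
SELECT author || ': ' || title AS label FROM books

Result:
label                             
----------------------------------
Tolkien: The Silmarillion         
Asimov: I, Robot                  
Atwood: Cat's Eye                 
Le Guin: The Left Hand of Darkness
Le Guin: The Left Hand of Darkness
Asimov: Foundation                
Asimov: The Caves of Steel        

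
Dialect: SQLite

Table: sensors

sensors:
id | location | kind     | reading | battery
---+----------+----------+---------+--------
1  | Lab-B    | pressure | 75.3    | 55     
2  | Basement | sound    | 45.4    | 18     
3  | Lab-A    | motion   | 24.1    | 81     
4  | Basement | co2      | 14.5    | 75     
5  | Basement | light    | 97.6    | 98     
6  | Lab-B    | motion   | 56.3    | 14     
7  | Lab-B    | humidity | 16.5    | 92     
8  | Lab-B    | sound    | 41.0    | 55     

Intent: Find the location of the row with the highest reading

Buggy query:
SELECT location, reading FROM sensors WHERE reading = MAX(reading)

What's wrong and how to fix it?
Bug: MAX(reading) is an aggregate and cannot be used directly in WHERE

Fix: Use a subquery: WHERE reading = (SELECT MAX(reading) FROM sensors)

Corrected query:
SELECT location, reading FROM sensors WHERE reading = (SELECT MAX(reading) FROM sensors)

Result:
location | reading
---------+--------
Basement | 97.6   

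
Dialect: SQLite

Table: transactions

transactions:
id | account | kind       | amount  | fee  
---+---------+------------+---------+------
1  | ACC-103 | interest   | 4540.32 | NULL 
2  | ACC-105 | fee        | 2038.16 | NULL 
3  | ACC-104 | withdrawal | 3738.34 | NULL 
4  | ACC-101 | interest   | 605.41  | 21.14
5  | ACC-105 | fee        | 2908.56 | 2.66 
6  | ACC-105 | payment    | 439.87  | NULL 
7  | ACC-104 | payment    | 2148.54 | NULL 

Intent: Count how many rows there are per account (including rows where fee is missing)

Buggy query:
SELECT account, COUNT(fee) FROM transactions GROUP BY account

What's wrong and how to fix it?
Bug: COUNT(fee) skips NULLs, so groups with missing fee are undercounted

Fix: Use COUNT(*) to count all rows regardless of NULL

Corrected query:
SELECT account, COUNT(*) FROM transactions GROUP BY account

Result:
account | COUNT(*)
--------+---------
ACC-101 | 1       
ACC-103 | 1       
ACC-104 | 2       
ACC-105 | 3       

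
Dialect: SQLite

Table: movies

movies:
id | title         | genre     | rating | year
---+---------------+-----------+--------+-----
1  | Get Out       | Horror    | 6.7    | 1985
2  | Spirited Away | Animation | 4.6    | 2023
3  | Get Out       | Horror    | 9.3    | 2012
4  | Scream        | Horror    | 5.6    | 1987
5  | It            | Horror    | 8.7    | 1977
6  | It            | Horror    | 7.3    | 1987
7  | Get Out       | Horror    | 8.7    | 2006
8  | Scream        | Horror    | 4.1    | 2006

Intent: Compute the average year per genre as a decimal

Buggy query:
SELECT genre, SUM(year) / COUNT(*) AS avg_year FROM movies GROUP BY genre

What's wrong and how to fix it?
Bug: SUM(year) and COUNT(*) are both integers; the division truncates the fractional part

Fix: Cast one side to REAL so the division keeps the fractional part

Corrected query:
SELECT genre, SUM(year) * 1.0 / COUNT(*) AS avg_year FROM movies GROUP BY genre

Result:
genre     | avg_year   
----------+------------
Animation | 2023       
Horror    | 1994.285714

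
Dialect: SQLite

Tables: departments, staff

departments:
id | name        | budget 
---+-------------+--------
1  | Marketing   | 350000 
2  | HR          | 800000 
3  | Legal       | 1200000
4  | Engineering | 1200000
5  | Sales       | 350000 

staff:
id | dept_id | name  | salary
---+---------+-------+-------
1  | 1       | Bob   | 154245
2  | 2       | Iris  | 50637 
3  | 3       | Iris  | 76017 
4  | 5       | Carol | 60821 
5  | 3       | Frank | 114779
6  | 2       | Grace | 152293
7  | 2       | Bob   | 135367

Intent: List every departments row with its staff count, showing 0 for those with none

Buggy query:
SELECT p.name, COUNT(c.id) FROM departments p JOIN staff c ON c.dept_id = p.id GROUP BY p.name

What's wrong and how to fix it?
Bug: INNER JOIN drops departments rows that have no matching staff rows

Fix: Switch to LEFT JOIN to retain unmatched parent rows

Corrected query:
SELECT p.name, COUNT(c.id) FROM departments p LEFT JOIN staff c ON c.dept_id = p.id GROUP BY p.name

Result:
name        | COUNT(c.id)
------------+------------
Engineering | 0          
HR          | 3          
Legal       | 2          
Marketing   | 1          
Sales       | 1          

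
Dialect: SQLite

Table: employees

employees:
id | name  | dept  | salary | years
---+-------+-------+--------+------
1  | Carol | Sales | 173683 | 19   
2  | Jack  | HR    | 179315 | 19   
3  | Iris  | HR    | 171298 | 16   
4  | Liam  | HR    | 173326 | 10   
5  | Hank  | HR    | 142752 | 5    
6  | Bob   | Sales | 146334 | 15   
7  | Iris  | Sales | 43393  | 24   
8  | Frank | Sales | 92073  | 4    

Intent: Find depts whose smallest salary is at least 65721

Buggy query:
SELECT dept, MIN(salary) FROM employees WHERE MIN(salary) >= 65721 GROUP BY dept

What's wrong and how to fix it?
Bug: MIN() in WHERE is a misuse of aggregate

Fix: Replace WHERE with HAVING after the GROUP BY

Corrected query:
SELECT dept, MIN(salary) FROM employees GROUP BY dept HAVING MIN(salary) >= 65721

Result:
dept | MIN(salary)
-----+------------
HR   | 142752     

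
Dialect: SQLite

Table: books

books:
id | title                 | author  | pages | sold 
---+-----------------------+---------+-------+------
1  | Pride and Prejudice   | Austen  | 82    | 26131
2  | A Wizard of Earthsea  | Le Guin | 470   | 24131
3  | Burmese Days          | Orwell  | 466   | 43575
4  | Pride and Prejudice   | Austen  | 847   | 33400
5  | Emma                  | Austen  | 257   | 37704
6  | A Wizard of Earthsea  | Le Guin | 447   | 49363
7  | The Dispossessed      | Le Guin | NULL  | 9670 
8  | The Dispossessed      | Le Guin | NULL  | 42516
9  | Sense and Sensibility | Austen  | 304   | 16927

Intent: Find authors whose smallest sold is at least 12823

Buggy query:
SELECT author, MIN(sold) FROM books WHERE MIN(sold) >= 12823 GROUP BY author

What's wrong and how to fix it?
Bug: MIN() in WHERE is a misuse of aggregate

Fix: Replace WHERE with HAVING after the GROUP BY

Corrected query:
SELECT author, MIN(sold) FROM books GROUP BY author HAVING MIN(sold) >= 12823

Result:
author | MIN(sold)
-------+----------
Austen | 16927    
Orwell | 43575    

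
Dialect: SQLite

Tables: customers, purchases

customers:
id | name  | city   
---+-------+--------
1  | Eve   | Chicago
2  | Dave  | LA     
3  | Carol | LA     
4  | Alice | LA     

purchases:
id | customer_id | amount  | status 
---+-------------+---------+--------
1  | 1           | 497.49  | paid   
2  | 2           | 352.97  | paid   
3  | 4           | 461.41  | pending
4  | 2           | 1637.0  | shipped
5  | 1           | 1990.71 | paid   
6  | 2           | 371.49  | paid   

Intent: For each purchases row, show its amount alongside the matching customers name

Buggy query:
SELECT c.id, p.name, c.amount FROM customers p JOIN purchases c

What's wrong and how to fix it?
Bug: JOIN with no ON clause produces a cartesian product; every purchases row pairs with every customers row

Fix: Specify the join condition linking the foreign key to the parent id

Corrected query:
SELECT c.id, p.name, c.amount FROM customers p JOIN purchases c ON c.customer_id = p.id

Result:
id | name  | amount 
---+-------+--------
1  | Eve   | 497.49 
2  | Dave  | 352.97 
3  | Alice | 461.41 
4  | Dave  | 1637   
5  | Eve   | 1990.71
6  | Dave  | 371.49 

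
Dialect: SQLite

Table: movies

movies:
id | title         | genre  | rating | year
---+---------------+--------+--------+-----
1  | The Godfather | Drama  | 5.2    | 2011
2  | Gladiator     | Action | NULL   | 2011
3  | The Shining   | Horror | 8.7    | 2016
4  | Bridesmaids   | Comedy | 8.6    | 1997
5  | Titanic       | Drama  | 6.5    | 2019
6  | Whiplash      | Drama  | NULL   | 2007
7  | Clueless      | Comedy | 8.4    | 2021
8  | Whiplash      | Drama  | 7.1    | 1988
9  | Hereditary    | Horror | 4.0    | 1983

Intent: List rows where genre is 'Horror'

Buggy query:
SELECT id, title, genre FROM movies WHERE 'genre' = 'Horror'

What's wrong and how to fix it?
Bug: Single quotes denote string literals in SQL; the column name is being compared as a constant string

Fix: Reference the column as genre without single quotes

Corrected query:
SELECT id, title, genre FROM movies WHERE genre = 'Horror'

Result:
id | title       | genre 
---+-------------+-------
3  | The Shining | Horror
9  | Hereditary  | Horror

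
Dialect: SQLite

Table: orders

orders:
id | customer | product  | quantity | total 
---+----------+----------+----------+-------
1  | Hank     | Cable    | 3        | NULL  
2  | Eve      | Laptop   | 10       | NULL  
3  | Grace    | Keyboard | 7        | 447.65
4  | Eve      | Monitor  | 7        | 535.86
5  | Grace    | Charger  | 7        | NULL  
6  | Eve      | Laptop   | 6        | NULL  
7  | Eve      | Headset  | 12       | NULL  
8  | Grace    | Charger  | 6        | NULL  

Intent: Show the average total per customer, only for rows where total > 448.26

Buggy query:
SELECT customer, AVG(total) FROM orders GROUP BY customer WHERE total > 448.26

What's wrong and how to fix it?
Bug: Row-level WHERE must come before GROUP BY in the clause order

Fix: Move the WHERE clause before GROUP BY

Corrected query:
SELECT customer, AVG(total) FROM orders WHERE total > 448.26 GROUP BY customer

Result:
customer | AVG(total)
---------+-----------
Eve      | 535.86    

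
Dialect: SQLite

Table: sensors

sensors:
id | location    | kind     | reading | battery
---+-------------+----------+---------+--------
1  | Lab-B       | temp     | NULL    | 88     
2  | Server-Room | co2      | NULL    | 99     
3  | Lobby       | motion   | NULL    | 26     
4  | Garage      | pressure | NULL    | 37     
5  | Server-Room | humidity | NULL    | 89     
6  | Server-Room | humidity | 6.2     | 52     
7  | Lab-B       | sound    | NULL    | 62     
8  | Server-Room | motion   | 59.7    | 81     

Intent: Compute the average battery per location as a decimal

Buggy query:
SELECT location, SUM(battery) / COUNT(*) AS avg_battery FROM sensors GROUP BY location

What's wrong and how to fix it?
Bug: Both operands are integers, so '/' performs integer division and truncates

Fix: Cast one side to REAL so the division keeps the fractional part

Corrected query:
SELECT location, SUM(battery) * 1.0 / COUNT(*) AS avg_battery FROM sensors GROUP BY location

Result:
location    | avg_battery
------------+------------
Garage      | 37         
Lab-B       | 75         
Lobby       | 26         
Server-Room | 80.25      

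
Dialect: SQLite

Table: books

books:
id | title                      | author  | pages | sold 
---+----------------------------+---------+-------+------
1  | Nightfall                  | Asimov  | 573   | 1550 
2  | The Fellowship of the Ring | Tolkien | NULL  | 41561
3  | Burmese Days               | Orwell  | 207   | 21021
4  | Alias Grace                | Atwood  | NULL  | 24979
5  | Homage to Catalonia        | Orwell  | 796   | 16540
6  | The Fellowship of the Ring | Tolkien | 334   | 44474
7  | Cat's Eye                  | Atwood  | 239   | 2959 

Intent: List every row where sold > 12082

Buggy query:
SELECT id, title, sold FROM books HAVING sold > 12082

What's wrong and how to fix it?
Bug: This is a non-aggregate query (no GROUP BY, no aggregates), so in SQLite the HAVING clause is invalid here; a row-level condition belongs in WHERE

Fix: Replace HAVING with WHERE since the condition applies to individual rows

Corrected query:
SELECT id, title, sold FROM books WHERE sold > 12082

Result:
id | title                      | sold 
---+----------------------------+------
2  | The Fellowship of the Ring | 41561
3  | Burmese Days               | 21021
4  | Alias Grace                | 24979
5  | Homage to Catalonia        | 16540
6  | The Fellowship of the Ring | 44474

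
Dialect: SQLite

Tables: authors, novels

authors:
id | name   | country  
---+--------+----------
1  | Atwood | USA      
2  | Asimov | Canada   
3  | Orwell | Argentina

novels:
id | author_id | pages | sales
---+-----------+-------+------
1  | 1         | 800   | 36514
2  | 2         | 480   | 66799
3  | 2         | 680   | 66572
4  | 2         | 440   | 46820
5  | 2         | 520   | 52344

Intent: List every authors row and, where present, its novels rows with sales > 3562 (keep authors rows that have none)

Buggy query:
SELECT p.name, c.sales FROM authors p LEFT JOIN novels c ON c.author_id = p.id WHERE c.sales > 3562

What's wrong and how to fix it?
Bug: A WHERE condition on the right-hand table after LEFT JOIN drops unmatched parents

Fix: Move the right-table condition into the ON clause so unmatched parents are kept

Corrected query:
SELECT p.name, c.sales FROM authors p LEFT JOIN novels c ON c.author_id = p.id AND c.sales > 3562

Result:
name   | sales
-------+------
Atwood | 36514
Asimov | 46820
Asimov | 52344
Asimov | 66572
Asimov | 66799
Orwell | NULL 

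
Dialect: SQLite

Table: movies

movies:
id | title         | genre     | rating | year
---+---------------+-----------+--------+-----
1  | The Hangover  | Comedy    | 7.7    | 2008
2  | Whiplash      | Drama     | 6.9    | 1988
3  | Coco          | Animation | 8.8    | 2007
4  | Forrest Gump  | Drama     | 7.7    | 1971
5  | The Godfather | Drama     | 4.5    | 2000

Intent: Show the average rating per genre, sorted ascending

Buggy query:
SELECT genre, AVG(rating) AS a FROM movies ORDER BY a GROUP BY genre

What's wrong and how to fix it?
Bug: ORDER BY appears before GROUP BY; SQL clause order requires GROUP BY first

Fix: Move ORDER BY to the end, after GROUP BY

Corrected query:
SELECT genre, AVG(rating) AS a FROM movies GROUP BY genre ORDER BY a

Result:
genre     | a       
----------+---------
Drama     | 6.366667
Comedy    | 7.7     
Animation | 8.8     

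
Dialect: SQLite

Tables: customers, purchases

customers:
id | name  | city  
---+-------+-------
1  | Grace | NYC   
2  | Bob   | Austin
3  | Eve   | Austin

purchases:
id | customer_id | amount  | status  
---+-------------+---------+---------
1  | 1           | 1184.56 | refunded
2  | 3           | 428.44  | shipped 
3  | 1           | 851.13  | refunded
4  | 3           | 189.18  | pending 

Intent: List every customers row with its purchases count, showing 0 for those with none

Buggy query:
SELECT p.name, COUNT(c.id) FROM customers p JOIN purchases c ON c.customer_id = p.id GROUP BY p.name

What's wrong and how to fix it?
Bug: INNER JOIN drops customers rows that have no matching purchases rows

Fix: Use LEFT JOIN so parents without children still appear (COUNT(c.id) gives 0)

Corrected query:
SELECT p.name, COUNT(c.id) FROM customers p LEFT JOIN purchases c ON c.customer_id = p.id GROUP BY p.name

Result:
name  | COUNT(c.id)
------+------------
Bob   | 0          
Eve   | 2          
Grace | 2          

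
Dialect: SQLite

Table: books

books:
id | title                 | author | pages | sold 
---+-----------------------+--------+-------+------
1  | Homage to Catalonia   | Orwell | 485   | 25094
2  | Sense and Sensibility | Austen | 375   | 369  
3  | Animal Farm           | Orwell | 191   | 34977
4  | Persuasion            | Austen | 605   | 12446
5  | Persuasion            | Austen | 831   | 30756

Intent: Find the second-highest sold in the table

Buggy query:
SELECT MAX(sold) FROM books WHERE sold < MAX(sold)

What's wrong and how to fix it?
Bug: The inner MAX is an aggregate inside WHERE, which is not allowed

Fix: Put the inner MAX in a scalar subquery

Corrected query:
SELECT MAX(sold) FROM books WHERE sold < (SELECT MAX(sold) FROM books)

Result:
MAX(sold)
---------
30756    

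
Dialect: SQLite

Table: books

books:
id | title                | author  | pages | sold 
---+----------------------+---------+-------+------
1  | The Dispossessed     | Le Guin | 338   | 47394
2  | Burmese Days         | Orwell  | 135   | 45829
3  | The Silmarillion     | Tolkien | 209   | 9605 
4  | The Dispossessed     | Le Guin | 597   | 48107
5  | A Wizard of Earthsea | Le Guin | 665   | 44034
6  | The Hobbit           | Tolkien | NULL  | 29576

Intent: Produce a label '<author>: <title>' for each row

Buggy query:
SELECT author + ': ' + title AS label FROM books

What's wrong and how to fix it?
Bug: '+' is numeric addition; on text columns SQLite converts them to 0 instead of concatenating

Fix: Replace + with || to concatenate text

Corrected query:
SELECT author || ': ' || title AS label FROM books

Result:
label                        
-----------------------------
Le Guin: The Dispossessed    
Orwell: Burmese Days         
Tolkien: The Silmarillion    
Le Guin: The Dispossessed    
Le Guin: A Wizard of Earthsea
Tolkien: The Hobbit          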